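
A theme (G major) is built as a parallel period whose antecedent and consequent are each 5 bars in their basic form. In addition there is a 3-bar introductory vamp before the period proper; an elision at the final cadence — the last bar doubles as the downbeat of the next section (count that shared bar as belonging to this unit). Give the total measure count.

Basic parallel period: 5 + 5 = 10 bars.
10 (basic form) + 3 (introduction) = 13.
The elision shares a bar with the next section but does not change this unit's count.

13 measures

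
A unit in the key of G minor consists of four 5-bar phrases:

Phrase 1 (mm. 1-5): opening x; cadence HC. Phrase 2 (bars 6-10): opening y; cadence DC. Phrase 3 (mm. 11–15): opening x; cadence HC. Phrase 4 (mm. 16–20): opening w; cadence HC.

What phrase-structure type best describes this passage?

phrase group

Phrase 4 ends with a half cadence, no stronger than phrase 2's deceptive cadence, so the four phrases do not form a double period; nor do phrases 3–4 duplicate 1–2, so it is not a repeated period. With no phrase reaching a conclusive cadence, the passage is a phrase group.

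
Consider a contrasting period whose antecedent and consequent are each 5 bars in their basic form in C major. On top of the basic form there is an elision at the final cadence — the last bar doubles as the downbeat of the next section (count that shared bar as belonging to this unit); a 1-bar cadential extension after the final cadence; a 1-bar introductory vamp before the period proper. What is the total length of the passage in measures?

12 measures

Basic contrasting period: 5 + 5 = 10 bars.
10 (basic form) + 1 (cadential extension) + 1 (introduction) = 12.
The elision shares a bar with the next section but does not change this unit's count.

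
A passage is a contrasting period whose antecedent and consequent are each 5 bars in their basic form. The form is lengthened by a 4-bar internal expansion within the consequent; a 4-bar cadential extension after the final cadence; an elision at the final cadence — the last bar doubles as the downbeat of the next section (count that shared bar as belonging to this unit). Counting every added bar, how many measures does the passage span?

Basic contrasting period: 5 + 5 = 10 bars.
10 (basic form) + 4 (internal expansion) + 4 (cadential extension) = 18.
The elision shares a bar with the next section but does not change this unit's count.

18 measures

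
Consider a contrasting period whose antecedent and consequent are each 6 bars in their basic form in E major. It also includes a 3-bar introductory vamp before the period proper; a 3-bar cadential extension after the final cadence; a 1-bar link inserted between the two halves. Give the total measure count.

19 measures

Basic contrasting period: 6 + 6 = 12 bars.
12 (basic form) + 3 (introduction) + 3 (cadential extension) + 1 (link) = 19.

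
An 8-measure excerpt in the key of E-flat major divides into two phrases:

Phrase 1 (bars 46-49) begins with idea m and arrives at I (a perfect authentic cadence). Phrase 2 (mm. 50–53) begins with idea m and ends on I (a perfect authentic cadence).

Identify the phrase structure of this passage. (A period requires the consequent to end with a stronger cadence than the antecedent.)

Both phrases have the same opening (m) and the same cadence (perfect authentic cadence): the second is a restatement, not a consequent, so this is a repeated phrase rather than a period.

repeated phrase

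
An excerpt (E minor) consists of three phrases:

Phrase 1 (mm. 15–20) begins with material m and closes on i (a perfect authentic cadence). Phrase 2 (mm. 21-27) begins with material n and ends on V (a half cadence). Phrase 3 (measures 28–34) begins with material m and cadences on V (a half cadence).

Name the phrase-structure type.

phrase group

The final phrase closes with a half cadence, which is not stronger than the preceding half cadence; the 3 phrases lack an overall antecedent–consequent design and so form a phrase group.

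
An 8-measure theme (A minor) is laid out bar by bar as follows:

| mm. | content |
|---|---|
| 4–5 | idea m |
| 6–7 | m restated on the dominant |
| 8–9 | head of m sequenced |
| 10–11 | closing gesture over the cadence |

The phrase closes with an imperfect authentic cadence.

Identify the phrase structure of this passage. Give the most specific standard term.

sentence

Basic idea (measures 4–5) + its repetition (mm. 6-7) form the presentation; fragmentation and cadence (mm. 8–11) form the continuation — the 8-bar whole is a sentence.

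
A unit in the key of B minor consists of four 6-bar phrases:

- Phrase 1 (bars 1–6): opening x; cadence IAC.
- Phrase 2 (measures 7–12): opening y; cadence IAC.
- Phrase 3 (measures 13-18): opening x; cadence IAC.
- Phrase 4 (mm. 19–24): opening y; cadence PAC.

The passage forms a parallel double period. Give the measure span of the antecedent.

In a double period the first pair of phrases (ending imperfect authentic cadence) is the large antecedent and the second pair (ending perfect authentic cadence) is the large consequent; the antecedent is measures 1–12.

measures 1–12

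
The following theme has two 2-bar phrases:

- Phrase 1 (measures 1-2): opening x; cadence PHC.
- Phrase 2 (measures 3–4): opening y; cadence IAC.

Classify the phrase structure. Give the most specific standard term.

Phrase 1 ends with a Phrygian half cadence (weaker) and phrase 2 with an imperfect authentic cadence (stronger): antecedent + consequent = a period.
The two phrases open with different material (x / y), so the period is contrasting.

contrasting period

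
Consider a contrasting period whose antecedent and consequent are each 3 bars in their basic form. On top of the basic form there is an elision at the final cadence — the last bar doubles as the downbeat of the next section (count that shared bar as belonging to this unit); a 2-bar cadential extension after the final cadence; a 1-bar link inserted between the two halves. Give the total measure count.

Basic contrasting period: 3 + 3 = 6 bars.
6 (basic form) + 2 (cadential extension) + 1 (link) = 9.
The elision shares a bar with the next section but does not change this unit's count.

9 measures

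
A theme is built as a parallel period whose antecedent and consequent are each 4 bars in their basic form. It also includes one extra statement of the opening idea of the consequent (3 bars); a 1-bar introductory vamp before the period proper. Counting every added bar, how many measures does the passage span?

Basic parallel period: 4 + 4 = 8 bars.
8 (basic form) + 3 (extra statement) + 1 (introduction) = 12.

12 measures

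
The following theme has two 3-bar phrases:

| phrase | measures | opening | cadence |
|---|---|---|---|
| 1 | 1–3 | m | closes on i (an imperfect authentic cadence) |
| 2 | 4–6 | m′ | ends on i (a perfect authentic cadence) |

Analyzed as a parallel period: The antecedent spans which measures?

measures 1–3

The antecedent is the phrase ending with the weaker cadence (imperfect authentic cadence, phrase 1) and the consequent the one ending more conclusively (perfect authentic cadence, phrase 2); the antecedent is mm. 1–3.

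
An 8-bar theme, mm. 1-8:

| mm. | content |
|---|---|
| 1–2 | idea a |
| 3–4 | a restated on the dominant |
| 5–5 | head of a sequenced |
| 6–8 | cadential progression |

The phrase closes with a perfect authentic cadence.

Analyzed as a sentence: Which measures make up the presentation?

The presentation of a sentence is the basic idea (mm. 1-2) plus its repetition (measures 3-4); the presentation is therefore bars 1–4.

measures 1–4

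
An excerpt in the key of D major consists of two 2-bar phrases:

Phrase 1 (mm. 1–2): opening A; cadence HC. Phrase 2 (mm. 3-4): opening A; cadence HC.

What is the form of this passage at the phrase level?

repeated phrase

Both phrases have the same opening (A) and the same cadence (half cadence): the second is a restatement, not a consequent, so this is a repeated phrase rather than a period.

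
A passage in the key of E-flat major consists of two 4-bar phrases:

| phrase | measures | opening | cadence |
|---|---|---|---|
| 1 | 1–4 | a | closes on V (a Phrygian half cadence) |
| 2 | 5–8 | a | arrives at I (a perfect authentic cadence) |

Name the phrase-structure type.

Phrase 1 ends with a Phrygian half cadence (weaker) and phrase 2 with a perfect authentic cadence (stronger): antecedent + consequent = a period.
The two phrases open with the same material (a / a), so the period is parallel.

parallel period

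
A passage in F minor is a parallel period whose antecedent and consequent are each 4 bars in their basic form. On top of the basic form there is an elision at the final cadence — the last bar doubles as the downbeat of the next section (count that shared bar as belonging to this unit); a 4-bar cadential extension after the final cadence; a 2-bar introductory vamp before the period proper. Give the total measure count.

14 measures

Basic parallel period: 4 + 4 = 8 bars.
8 (basic form) + 4 (cadential extension) + 2 (introduction) = 14.
The elision shares a bar with the next section but does not change this unit's count.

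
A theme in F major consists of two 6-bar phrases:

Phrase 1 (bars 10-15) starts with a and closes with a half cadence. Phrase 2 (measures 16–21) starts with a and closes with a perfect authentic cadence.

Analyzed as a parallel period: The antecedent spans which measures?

The antecedent is the phrase ending with the weaker cadence (half cadence, phrase 1) and the consequent the one ending more conclusively (perfect authentic cadence, phrase 2); the antecedent is bars 10–15.

measures 10–15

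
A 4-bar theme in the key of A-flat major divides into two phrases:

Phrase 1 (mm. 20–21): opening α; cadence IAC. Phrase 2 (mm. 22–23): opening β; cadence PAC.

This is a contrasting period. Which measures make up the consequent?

measures 22–23

The phrase ending with the weaker cadence (imperfect authentic cadence) is the antecedent; the one ending more conclusively (perfect authentic cadence) is the consequent. The consequent is measures 22–23.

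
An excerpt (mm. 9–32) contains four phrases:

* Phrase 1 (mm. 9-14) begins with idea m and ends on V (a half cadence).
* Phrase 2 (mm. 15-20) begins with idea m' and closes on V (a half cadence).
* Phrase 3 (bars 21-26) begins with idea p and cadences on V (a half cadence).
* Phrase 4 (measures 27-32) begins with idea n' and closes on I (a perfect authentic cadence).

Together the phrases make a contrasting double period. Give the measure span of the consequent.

measures 21–32

In a double period the first pair of phrases (ending half cadence) is the large antecedent and the second pair (ending perfect authentic cadence) is the large consequent; the consequent is measures 21–32.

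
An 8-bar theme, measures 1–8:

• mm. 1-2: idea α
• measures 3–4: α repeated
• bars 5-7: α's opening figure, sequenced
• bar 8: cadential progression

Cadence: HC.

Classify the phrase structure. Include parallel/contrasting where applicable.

Basic idea (mm. 1–2) + its repetition (mm. 3–4) form the presentation; fragmentation and cadence (mm. 5–8) form the continuation — the 8-bar whole is a sentence.

sentence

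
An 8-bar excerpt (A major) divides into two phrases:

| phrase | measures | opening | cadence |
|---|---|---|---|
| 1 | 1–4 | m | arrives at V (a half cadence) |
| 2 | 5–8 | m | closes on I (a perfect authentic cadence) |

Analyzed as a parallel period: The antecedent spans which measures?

measures 1–4

The antecedent is the phrase ending with the weaker cadence (half cadence, phrase 1) and the consequent the one ending more conclusively (perfect authentic cadence, phrase 2); the antecedent is measures 1–4.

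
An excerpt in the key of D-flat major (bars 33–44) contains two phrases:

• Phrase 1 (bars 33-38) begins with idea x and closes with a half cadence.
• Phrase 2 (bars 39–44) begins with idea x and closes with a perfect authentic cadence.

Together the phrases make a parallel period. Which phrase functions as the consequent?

The phrase ending with the weaker cadence (half cadence) is the antecedent; the one ending more conclusively (perfect authentic cadence) is the consequent. The consequent is phrase 2.

phrase 2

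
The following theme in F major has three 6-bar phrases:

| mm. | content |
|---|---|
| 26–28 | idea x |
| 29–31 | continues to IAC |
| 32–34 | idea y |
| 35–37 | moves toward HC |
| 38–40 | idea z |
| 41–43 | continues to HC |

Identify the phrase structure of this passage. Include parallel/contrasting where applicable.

phrase group

The final phrase closes with a half cadence, which is not stronger than the preceding half cadence; the 3 phrases lack an overall antecedent–consequent design and so form a phrase group.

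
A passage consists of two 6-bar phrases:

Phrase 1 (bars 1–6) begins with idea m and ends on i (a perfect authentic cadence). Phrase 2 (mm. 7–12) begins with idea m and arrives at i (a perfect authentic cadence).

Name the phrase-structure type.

Both phrases have the same opening (m) and the same cadence (perfect authentic cadence): the second is a restatement, not a consequent, so this is a repeated phrase rather than a period.

repeated phrase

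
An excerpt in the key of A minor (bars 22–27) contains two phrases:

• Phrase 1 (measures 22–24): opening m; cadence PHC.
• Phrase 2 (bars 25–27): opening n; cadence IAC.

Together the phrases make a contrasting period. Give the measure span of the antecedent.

measures 22–24

The phrase ending with the weaker cadence (Phrygian half cadence) is the antecedent; the one ending more conclusively (imperfect authentic cadence) is the consequent. The antecedent is measures 22–24.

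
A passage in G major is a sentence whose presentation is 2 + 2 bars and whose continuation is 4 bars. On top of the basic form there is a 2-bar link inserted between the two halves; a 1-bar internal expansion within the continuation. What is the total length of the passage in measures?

Basic sentence: 2 + 2 + 4 = 8 bars.
8 (basic form) + 2 (link) + 1 (internal expansion) = 11.

11 measures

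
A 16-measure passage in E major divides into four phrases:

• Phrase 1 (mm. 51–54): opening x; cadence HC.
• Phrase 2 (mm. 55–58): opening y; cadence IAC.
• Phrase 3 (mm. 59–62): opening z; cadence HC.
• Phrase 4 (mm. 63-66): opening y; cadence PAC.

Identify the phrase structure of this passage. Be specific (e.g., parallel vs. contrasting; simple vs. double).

Four phrases in two halves: the first half (bars 51–58) ends with an imperfect authentic cadence, the second (mm. 59–66) with a perfect authentic cadence — a large antecedent–consequent pair, i.e. a double period.
Phrase 3 begins with different material from phrase 1, making it contrasting.

contrasting double period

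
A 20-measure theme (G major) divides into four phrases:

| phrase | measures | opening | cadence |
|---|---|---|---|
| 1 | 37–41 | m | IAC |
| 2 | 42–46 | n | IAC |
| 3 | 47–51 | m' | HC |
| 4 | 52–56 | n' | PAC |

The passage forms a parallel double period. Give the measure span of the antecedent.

In a double period the four phrases pair into a large antecedent (phrases 1–2, ending imperfect authentic cadence) and a large consequent (phrases 3–4, ending perfect authentic cadence). The antecedent spans mm. 37-46.

measures 37–46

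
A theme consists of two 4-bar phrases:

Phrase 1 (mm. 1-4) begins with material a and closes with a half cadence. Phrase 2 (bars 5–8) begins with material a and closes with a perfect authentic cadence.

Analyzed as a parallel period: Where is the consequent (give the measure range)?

The antecedent is the phrase ending with the weaker cadence (half cadence, phrase 1) and the consequent the one ending more conclusively (perfect authentic cadence, phrase 2); the consequent is measures 5-8.

measures 5–8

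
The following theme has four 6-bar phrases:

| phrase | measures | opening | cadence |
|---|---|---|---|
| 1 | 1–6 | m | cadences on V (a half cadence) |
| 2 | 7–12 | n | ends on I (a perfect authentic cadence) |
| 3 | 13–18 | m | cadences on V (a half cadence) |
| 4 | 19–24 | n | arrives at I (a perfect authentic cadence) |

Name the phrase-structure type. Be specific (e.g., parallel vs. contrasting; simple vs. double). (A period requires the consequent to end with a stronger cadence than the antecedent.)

repeated period

The cadence pattern HC–PAC–HC–PAC is weak–strong twice, and phrases 3–4 restate phrases 1–2: a period heard twice, not a double period (which would end weakly at phrase 2).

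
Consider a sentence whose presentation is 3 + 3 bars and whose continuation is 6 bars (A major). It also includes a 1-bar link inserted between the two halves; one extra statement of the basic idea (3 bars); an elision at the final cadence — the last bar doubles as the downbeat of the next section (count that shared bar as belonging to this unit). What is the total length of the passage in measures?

Basic sentence: 3 + 3 + 6 = 12 bars.
12 (basic form) + 1 (link) + 3 (extra statement) = 16.
The elision shares a bar with the next section but does not change this unit's count.

16 measures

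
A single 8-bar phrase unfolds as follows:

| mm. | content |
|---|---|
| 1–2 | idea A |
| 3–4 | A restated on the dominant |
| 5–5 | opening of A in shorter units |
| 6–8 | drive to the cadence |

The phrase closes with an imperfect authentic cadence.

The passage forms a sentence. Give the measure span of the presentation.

The presentation of a sentence is the basic idea (mm. 1-2) plus its repetition (bars 3–4); the presentation is therefore mm. 1-4.

measures 1–4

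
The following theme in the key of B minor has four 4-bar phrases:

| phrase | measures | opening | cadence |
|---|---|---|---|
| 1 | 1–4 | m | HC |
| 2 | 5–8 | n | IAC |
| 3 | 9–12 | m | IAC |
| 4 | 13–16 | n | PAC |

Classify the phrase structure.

parallel double period

Four phrases in two halves: the first half (mm. 1–8) ends with an imperfect authentic cadence, the second (bars 9-16) with a perfect authentic cadence — a large antecedent–consequent pair, i.e. a double period.
Phrase 3 begins with the same material as phrase 1, making it parallel.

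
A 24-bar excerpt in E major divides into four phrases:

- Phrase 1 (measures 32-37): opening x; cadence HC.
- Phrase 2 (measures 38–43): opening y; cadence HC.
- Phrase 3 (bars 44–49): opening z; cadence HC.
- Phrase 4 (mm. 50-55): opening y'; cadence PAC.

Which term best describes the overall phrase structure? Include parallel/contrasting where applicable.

Four phrases in two halves: the first half (measures 32–43) ends with a half cadence, the second (measures 44–55) with a perfect authentic cadence — a large antecedent–consequent pair, i.e. a double period.
Phrase 3 begins with different material from phrase 1, making it contrasting.

contrasting double period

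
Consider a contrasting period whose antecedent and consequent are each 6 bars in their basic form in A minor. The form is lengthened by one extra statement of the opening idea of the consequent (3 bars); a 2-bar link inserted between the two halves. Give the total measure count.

Basic contrasting period: 6 + 6 = 12 bars.
12 (basic form) + 3 (extra statement) + 2 (link) = 17.

17 measures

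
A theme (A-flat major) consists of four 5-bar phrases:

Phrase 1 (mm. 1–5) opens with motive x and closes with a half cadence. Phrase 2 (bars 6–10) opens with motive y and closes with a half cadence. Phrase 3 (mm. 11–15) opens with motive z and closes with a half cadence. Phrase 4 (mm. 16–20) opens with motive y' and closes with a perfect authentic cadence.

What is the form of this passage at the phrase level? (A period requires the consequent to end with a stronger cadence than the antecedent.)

Four phrases in two halves: the first half (mm. 1-10) ends with a half cadence, the second (mm. 11–20) with a perfect authentic cadence — a large antecedent–consequent pair, i.e. a double period.
Phrase 3 begins with different material from phrase 1, making it contrasting.

contrasting double period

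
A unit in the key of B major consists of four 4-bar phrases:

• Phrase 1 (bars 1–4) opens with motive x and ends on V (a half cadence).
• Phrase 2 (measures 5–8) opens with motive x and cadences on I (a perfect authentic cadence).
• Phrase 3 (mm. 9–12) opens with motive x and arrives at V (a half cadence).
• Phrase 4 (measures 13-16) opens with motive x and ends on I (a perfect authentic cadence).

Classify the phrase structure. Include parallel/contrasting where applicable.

The cadence pattern HC–PAC–HC–PAC is weak–strong twice, and phrases 3–4 restate phrases 1–2: a period heard twice, not a double period (which would end weakly at phrase 2).

repeated period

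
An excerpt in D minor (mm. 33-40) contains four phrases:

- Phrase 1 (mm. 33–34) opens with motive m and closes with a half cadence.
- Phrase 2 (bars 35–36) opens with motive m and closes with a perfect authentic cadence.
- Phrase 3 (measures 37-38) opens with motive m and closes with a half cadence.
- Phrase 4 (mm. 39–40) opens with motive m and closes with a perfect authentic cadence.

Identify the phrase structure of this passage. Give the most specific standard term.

repeated period

The cadence pattern HC–PAC–HC–PAC is weak–strong twice, and phrases 3–4 restate phrases 1–2: a period heard twice, not a double period (which would end weakly at phrase 2).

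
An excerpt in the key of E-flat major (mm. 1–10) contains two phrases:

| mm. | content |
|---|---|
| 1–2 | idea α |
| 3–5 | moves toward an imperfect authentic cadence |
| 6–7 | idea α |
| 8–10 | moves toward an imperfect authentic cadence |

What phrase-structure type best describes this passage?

Both phrases have the same opening (α) and the same cadence (imperfect authentic cadence): the second is a restatement, not a consequent, so this is a repeated phrase rather than a period.

repeated phrase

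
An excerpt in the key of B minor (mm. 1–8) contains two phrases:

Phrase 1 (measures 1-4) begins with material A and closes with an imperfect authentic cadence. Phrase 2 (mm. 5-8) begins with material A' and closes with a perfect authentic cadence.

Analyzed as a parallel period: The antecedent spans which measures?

The antecedent is the phrase ending with the weaker cadence (imperfect authentic cadence, phrase 1) and the consequent the one ending more conclusively (perfect authentic cadence, phrase 2); the antecedent is bars 1-4.

measures 1–4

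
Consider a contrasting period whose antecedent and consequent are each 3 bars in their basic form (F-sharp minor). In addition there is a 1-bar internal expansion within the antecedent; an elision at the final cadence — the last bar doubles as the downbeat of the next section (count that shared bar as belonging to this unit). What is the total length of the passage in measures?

Basic contrasting period: 3 + 3 = 6 bars.
6 (basic form) + 1 (internal expansion) = 7.
The elision shares a bar with the next section but does not change this unit's count.

7 measures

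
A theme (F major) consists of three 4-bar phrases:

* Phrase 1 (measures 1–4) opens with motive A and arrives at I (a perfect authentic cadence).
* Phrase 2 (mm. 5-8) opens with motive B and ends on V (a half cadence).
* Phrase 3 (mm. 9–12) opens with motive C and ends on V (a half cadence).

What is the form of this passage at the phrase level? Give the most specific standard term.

The final phrase closes with a half cadence, which is not stronger than the preceding half cadence; the 3 phrases lack an overall antecedent–consequent design and so form a phrase group.

phrase group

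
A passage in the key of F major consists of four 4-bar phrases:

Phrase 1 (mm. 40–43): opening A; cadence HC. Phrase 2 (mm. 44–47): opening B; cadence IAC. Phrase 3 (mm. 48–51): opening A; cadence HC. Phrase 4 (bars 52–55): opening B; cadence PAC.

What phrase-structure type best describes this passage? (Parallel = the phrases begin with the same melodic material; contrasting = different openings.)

parallel double period

Four phrases in two halves: the first half (mm. 40-47) ends with an imperfect authentic cadence, the second (bars 48–55) with a perfect authentic cadence — a large antecedent–consequent pair, i.e. a double period.
Phrase 3 begins with the same material as phrase 1, making it parallel.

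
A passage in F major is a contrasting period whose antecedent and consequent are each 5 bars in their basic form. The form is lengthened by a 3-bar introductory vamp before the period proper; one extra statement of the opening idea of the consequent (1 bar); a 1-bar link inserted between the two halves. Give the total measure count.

15 measures

Basic contrasting period: 5 + 5 = 10 bars.
10 (basic form) + 3 (introduction) + 1 (extra statement) + 1 (link) = 15.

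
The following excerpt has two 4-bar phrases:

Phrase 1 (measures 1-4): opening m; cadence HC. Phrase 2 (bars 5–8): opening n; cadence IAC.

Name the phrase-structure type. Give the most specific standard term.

Phrase 1 ends with a half cadence (weaker) and phrase 2 with an imperfect authentic cadence (stronger): antecedent + consequent = a period.
The two phrases open with different material (m / n), so the period is contrasting.

contrasting period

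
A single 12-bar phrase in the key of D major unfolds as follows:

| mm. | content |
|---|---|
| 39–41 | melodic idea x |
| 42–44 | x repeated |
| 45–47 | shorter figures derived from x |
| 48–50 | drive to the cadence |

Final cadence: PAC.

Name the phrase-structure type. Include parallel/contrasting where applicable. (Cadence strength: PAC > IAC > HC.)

sentence

Basic idea (bars 39–41) + its repetition (mm. 42–44) form the presentation; fragmentation and cadence (measures 45–50) form the continuation — the 12-bar whole is a sentence.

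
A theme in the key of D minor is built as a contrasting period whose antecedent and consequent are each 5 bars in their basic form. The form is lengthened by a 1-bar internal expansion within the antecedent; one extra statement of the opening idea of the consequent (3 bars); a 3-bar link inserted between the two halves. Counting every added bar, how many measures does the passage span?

Basic contrasting period: 5 + 5 = 10 bars.
10 (basic form) + 1 (internal expansion) + 3 (extra statement) + 3 (link) = 17.

17 measures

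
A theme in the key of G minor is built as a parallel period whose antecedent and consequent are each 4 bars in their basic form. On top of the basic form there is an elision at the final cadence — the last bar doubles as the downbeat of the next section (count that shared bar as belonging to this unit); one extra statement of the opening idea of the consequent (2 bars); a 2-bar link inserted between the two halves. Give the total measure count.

Basic parallel period: 4 + 4 = 8 bars.
8 (basic form) + 2 (extra statement) + 2 (link) = 12.
The elision shares a bar with the next section but does not change this unit's count.

12 measures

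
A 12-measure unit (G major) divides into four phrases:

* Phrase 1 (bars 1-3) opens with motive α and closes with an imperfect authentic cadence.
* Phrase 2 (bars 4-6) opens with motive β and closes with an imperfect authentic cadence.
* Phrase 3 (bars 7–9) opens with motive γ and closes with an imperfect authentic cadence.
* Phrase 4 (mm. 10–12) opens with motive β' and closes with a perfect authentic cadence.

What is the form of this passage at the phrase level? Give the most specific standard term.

contrasting double period

Four phrases in two halves: the first half (measures 1–6) ends with an imperfect authentic cadence, the second (mm. 7-12) with a perfect authentic cadence — a large antecedent–consequent pair, i.e. a double period.
Phrase 3 begins with different material from phrase 1, making it contrasting.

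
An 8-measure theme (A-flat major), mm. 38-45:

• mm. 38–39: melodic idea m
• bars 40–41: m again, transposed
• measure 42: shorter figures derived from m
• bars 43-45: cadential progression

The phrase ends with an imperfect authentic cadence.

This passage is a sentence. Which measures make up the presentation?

The presentation of a sentence is the basic idea (mm. 38–39) plus its repetition (mm. 40–41); the presentation is therefore measures 38–41.

measures 38–41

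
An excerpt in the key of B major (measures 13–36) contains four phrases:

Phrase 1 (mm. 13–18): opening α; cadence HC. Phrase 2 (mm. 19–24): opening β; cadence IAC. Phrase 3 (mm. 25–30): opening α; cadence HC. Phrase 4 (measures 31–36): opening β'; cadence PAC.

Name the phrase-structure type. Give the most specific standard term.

Four phrases in two halves: the first half (mm. 13-24) ends with an imperfect authentic cadence, the second (mm. 25–36) with a perfect authentic cadence — a large antecedent–consequent pair, i.e. a double period.
Phrase 3 begins with the same material as phrase 1, making it parallel.

parallel double period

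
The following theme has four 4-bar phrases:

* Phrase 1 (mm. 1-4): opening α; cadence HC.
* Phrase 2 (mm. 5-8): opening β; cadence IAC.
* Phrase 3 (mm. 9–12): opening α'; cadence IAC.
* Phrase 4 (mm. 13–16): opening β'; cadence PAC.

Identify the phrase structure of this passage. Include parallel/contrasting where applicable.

parallel double period

Four phrases in two halves: the first half (measures 1–8) ends with an imperfect authentic cadence, the second (mm. 9–16) with a perfect authentic cadence — a large antecedent–consequent pair, i.e. a double period.
Phrase 3 begins with the same material as phrase 1, making it parallel.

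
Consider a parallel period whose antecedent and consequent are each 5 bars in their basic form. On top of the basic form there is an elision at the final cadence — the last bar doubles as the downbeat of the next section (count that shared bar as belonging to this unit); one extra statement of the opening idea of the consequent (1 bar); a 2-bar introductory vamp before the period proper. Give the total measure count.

13 measures

Basic parallel period: 5 + 5 = 10 bars.
10 (basic form) + 1 (extra statement) + 2 (introduction) = 13.
The elision shares a bar with the next section but does not change this unit's count.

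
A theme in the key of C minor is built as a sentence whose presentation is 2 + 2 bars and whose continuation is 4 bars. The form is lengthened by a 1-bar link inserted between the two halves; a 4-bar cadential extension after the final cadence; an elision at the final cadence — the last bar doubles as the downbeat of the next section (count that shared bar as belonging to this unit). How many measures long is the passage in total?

13 measures

Basic sentence: 2 + 2 + 4 = 8 bars.
8 (basic form) + 1 (link) + 4 (cadential extension) = 13.
The elision shares a bar with the next section but does not change this unit's count.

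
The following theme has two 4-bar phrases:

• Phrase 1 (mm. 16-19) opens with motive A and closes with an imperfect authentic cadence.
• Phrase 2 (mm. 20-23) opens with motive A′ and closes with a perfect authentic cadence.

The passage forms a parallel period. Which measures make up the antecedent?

measures 16–19

The antecedent is the phrase ending with the weaker cadence (imperfect authentic cadence, phrase 1) and the consequent the one ending more conclusively (perfect authentic cadence, phrase 2); the antecedent is bars 16–19.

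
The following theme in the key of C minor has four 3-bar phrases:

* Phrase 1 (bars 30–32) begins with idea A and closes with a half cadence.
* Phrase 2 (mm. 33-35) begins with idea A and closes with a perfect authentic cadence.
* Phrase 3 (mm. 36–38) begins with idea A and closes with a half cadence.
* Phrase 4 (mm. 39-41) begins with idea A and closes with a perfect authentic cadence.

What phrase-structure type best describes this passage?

The cadence pattern HC–PAC–HC–PAC is weak–strong twice, and phrases 3–4 restate phrases 1–2: a period heard twice, not a double period (which would end weakly at phrase 2).

repeated period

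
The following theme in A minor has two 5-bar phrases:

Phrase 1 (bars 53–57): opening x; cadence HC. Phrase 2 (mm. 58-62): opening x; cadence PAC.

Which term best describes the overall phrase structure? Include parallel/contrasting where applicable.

parallel period

Phrase 1 ends with a half cadence (weaker) and phrase 2 with a perfect authentic cadence (stronger): antecedent + consequent = a period.
The two phrases open with the same material (x / x), so the period is parallel.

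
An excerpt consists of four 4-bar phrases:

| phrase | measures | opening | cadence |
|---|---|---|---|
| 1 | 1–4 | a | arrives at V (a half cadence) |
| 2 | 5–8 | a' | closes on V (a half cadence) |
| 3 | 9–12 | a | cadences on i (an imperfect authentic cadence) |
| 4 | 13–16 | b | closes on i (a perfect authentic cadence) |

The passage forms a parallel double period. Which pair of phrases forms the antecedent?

phrases 1 and 2

In a double period the first pair of phrases (ending half cadence) is the large antecedent and the second pair (ending perfect authentic cadence) is the large consequent; the antecedent is phrases 1 and 2.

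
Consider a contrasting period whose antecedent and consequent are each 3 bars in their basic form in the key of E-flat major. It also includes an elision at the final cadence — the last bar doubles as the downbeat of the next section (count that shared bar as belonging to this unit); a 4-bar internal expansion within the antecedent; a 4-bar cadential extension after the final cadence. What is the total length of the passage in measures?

14 measures

Basic contrasting period: 3 + 3 = 6 bars.
6 (basic form) + 4 (internal expansion) + 4 (cadential extension) = 14.
The elision shares a bar with the next section but does not change this unit's count.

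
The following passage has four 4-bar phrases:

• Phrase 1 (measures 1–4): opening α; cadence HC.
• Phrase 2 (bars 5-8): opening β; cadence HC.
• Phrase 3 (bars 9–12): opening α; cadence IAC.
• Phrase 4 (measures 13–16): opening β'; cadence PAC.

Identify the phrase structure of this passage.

parallel double period

Four phrases in two halves: the first half (bars 1-8) ends with a half cadence, the second (mm. 9–16) with a perfect authentic cadence — a large antecedent–consequent pair, i.e. a double period.
Phrase 3 begins with the same material as phrase 1, making it parallel.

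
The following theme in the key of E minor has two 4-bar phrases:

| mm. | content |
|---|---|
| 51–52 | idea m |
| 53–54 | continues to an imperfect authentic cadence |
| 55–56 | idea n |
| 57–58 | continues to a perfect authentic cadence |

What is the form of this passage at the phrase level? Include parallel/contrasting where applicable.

contrasting period

Phrase 1 ends with an imperfect authentic cadence (weaker) and phrase 2 with a perfect authentic cadence (stronger): antecedent + consequent = a period.
The two phrases open with different material (m / n), so the period is contrasting.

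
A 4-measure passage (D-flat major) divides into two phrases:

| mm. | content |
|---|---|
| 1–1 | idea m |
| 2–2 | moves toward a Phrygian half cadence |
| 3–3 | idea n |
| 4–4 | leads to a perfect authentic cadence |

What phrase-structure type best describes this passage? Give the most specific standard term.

Phrase 1 ends with a Phrygian half cadence (weaker) and phrase 2 with a perfect authentic cadence (stronger): antecedent + consequent = a period.
The two phrases open with different material (m / n), so the period is contrasting.

contrasting period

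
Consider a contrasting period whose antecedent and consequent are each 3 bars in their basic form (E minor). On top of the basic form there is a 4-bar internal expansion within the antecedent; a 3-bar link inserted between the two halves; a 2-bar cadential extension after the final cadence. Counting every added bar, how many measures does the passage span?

15 measures

Basic contrasting period: 3 + 3 = 6 bars.
6 (basic form) + 4 (internal expansion) + 3 (link) + 2 (cadential extension) = 15.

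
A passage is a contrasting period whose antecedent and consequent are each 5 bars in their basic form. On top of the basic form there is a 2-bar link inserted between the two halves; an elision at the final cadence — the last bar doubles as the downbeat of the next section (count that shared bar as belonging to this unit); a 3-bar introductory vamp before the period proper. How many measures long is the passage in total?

Basic contrasting period: 5 + 5 = 10 bars.
10 (basic form) + 2 (link) + 3 (introduction) = 15.
The elision shares a bar with the next section but does not change this unit's count.

15 measures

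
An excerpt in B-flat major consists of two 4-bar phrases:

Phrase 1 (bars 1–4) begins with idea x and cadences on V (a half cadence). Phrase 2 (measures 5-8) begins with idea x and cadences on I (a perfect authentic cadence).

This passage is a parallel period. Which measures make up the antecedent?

The antecedent is the phrase ending with the weaker cadence (half cadence, phrase 1) and the consequent the one ending more conclusively (perfect authentic cadence, phrase 2); the antecedent is mm. 1–4.

measures 1–4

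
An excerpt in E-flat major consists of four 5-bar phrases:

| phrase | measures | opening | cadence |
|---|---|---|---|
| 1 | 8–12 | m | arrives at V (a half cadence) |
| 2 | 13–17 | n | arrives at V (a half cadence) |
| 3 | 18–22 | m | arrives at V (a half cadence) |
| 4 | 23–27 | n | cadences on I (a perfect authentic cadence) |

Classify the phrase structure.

Four phrases in two halves: the first half (bars 8–17) ends with a half cadence, the second (measures 18–27) with a perfect authentic cadence — a large antecedent–consequent pair, i.e. a double period.
Phrase 3 begins with the same material as phrase 1, making it parallel.

parallel double period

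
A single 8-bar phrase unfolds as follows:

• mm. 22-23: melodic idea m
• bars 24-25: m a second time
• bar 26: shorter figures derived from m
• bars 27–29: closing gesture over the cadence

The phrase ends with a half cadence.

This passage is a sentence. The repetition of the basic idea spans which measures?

measures 24–25

The presentation of a sentence is the basic idea (mm. 22–23) plus its repetition (bars 24–25); the repetition of the basic idea is therefore measures 24-25.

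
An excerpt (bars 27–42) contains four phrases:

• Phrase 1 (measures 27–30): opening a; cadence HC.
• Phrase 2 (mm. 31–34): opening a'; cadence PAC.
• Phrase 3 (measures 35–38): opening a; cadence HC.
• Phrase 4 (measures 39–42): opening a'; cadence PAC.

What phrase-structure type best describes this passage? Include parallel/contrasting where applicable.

The cadence pattern HC–PAC–HC–PAC is weak–strong twice, and phrases 3–4 restate phrases 1–2: a period heard twice, not a double period (which would end weakly at phrase 2).

repeated period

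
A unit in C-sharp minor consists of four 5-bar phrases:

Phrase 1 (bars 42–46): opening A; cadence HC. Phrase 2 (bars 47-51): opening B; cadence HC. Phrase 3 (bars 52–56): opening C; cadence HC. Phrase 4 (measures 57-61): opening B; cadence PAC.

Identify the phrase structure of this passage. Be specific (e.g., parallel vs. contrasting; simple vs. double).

Four phrases in two halves: the first half (mm. 42-51) ends with a half cadence, the second (measures 52-61) with a perfect authentic cadence — a large antecedent–consequent pair, i.e. a double period.
Phrase 3 begins with different material from phrase 1, making it contrasting.

contrasting double period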